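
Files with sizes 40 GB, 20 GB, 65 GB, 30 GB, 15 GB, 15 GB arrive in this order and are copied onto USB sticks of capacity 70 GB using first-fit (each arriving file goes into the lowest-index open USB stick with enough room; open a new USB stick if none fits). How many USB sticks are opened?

3

  40 → USB stick 1 (new)  [load 40/70]
  20 → USB stick 1  [load 60/70]
  65 → USB stick 2 (new)  [load 65/70]
  30 → USB stick 3 (new)  [load 30/70]
  15 → USB stick 3  [load 45/70]
  15 → USB stick 3  [load 60/70]
3 USB sticks opened.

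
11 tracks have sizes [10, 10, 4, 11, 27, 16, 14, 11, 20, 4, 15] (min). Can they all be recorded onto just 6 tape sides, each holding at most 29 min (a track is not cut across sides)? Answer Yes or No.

Yes

A valid assignment using 6 tape sides:
  side 1: 27 = 27
  side 2: 20 + 4 + 4 = 28
  side 3: 16 + 11 = 27
  side 4: 15 + 14 = 29
  side 5: 11 + 10 = 21
  side 6: 10 = 10
Every load is within 29 min, so 6 tape sides suffice.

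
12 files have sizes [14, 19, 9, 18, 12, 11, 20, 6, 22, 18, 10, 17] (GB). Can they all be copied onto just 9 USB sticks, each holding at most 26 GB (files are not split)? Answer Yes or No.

A valid assignment using 8 USB sticks:
  USB stick 1: 22 = 22
  USB stick 2: 20 + 6 = 26
  USB stick 3: 19 = 19
  USB stick 4: 18 = 18
  USB stick 5: 18 = 18
  USB stick 6: 17 + 9 = 26
  USB stick 7: 14 + 12 = 26
  USB stick 8: 11 + 10 = 21
That uses only 8 ≤ 9, so 9 USB sticks are enough.

Yes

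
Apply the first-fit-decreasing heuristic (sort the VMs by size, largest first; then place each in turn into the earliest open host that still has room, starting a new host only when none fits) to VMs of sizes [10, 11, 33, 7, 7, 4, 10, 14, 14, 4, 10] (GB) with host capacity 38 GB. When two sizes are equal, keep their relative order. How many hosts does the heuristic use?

4

Sorted descending: 33, 14, 14, 11, 10, 10, 10, 7, 7, 4, 4.
  33 → host 1 (new)  [load 33/38]
  14 → host 2 (new)  [load 14/38]
  14 → host 2  [load 28/38]
  11 → host 3 (new)  [load 11/38]
  10 → host 2  [load 38/38]
  10 → host 3  [load 21/38]
  10 → host 3  [load 31/38]
  7 → host 3  [load 38/38]
  7 → host 4 (new)  [load 7/38]
  4 → host 1  [load 37/38]
  4 → host 4  [load 11/38]
4 hosts opened.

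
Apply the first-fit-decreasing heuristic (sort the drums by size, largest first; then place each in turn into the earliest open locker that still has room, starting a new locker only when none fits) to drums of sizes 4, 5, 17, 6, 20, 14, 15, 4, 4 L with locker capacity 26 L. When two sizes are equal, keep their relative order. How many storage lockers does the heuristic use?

4

Sorted descending: 20, 17, 15, 14, 6, 5, 4, 4, 4.
  20 → locker 1 (new)  [load 20/26]
  17 → locker 2 (new)  [load 17/26]
  15 → locker 3 (new)  [load 15/26]
  14 → locker 4 (new)  [load 14/26]
  6 → locker 1  [load 26/26]
  5 → locker 2  [load 22/26]
  4 → locker 2  [load 26/26]
  4 → locker 3  [load 19/26]
  4 → locker 3  [load 23/26]
4 storage lockers opened.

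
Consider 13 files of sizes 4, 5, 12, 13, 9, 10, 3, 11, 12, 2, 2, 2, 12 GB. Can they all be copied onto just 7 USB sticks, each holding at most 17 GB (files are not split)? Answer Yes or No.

A valid assignment using 7 USB sticks:
  USB stick 1: 13 + 4 = 17
  USB stick 2: 12 + 5 = 17
  USB stick 3: 12 + 3 + 2 = 17
  USB stick 4: 12 + 2 + 2 = 16
  USB stick 5: 11 = 11
  USB stick 6: 10 = 10
  USB stick 7: 9 = 9
Every load is within 17 GB, so 7 USB sticks suffice.

Yes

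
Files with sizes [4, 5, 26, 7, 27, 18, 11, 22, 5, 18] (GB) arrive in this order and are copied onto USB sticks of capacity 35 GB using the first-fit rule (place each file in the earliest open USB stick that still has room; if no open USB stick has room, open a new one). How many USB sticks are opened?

5

  4 → USB stick 1 (new)  [load 4/35]
  5 → USB stick 1  [load 9/35]
  26 → USB stick 1  [load 35/35]
  7 → USB stick 2 (new)  [load 7/35]
  27 → USB stick 2  [load 34/35]
  18 → USB stick 3 (new)  [load 18/35]
  11 → USB stick 3  [load 29/35]
  22 → USB stick 4 (new)  [load 22/35]
  5 → USB stick 3  [load 34/35]
  18 → USB stick 5 (new)  [load 18/35]
5 USB sticks opened.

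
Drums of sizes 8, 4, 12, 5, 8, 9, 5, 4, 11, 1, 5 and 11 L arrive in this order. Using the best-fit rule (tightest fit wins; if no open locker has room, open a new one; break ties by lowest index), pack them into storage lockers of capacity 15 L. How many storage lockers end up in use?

  8 → locker 1 (new)  [load 8/15]
  4 → locker 1  [load 12/15]
  12 → locker 2 (new)  [load 12/15]
  5 → locker 3 (new)  [load 5/15]
  8 → locker 3  [load 13/15]
  9 → locker 4 (new)  [load 9/15]
  5 → locker 4  [load 14/15]
  4 → locker 5 (new)  [load 4/15]
  11 → locker 5  [load 15/15]
  1 → locker 4  [load 15/15]
  5 → locker 6 (new)  [load 5/15]
  11 → locker 7 (new)  [load 11/15]
7 storage lockers opened.

7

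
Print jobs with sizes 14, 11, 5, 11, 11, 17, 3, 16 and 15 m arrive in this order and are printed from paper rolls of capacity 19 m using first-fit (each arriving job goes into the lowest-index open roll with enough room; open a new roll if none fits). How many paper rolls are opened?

  14 → roll 1 (new)  [load 14/19]
  11 → roll 2 (new)  [load 11/19]
  5 → roll 1  [load 19/19]
  11 → roll 3 (new)  [load 11/19]
  11 → roll 4 (new)  [load 11/19]
  17 → roll 5 (new)  [load 17/19]
  3 → roll 2  [load 14/19]
  16 → roll 6 (new)  [load 16/19]
  15 → roll 7 (new)  [load 15/19]
7 paper rolls opened.

7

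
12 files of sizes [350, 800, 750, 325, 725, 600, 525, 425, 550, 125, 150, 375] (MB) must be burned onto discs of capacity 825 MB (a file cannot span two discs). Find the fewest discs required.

Total = 800 + 750 + 725 + 600 + 550 + 525 + 425 + 375 + 350 + 325 + 150 + 125 = 5700 MB.
Lower bound: ⌈5700/825⌉ = 7 discs.
A packing using 8 discs:
  disc 1: 800 = 800
  disc 2: 750 = 750
  disc 3: 725 = 725
  disc 4: 600 + 150 = 750
  disc 5: 550 + 125 = 675
  disc 6: 525 = 525
  disc 7: 425 + 375 = 800
  disc 8: 350 + 325 = 675
No arrangement into 7 discs stays within capacity, so 8 is optimal.

8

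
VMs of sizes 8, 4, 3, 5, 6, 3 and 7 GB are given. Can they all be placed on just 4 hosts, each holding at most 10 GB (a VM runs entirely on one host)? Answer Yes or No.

Yes

A valid assignment using 4 hosts:
  host 1: 8 = 8
  host 2: 7 + 3 = 10
  host 3: 6 + 4 = 10
  host 4: 5 + 3 = 8
Every load is within 10 GB, so 4 hosts suffice.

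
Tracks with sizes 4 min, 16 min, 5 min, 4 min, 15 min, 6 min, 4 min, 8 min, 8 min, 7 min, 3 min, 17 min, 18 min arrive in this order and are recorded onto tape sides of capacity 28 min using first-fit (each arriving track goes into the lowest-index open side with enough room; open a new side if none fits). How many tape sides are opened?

5

  4 → side 1 (new)  [load 4/28]
  16 → side 1  [load 20/28]
  5 → side 1  [load 25/28]
  4 → side 2 (new)  [load 4/28]
  15 → side 2  [load 19/28]
  6 → side 2  [load 25/28]
  4 → side 3 (new)  [load 4/28]
  8 → side 3  [load 12/28]
  8 → side 3  [load 20/28]
  7 → side 3  [load 27/28]
  3 → side 1  [load 28/28]
  17 → side 4 (new)  [load 17/28]
  18 → side 5 (new)  [load 18/28]
5 tape sides opened.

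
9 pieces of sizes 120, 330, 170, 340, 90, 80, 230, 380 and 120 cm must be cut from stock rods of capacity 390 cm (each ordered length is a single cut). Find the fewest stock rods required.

Total = 380 + 340 + 330 + 230 + 170 + 120 + 120 + 90 + 80 = 1860 cm.
Lower bound: ⌈1860/390⌉ = 5 stock rods.
A packing using 6 stock rods:
  stock rod 1: 380 = 380
  stock rod 2: 340 = 340
  stock rod 3: 330 = 330
  stock rod 4: 230 + 120 = 350
  stock rod 5: 170 + 120 + 90 = 380
  stock rod 6: 80 = 80
No arrangement into 5 stock rods stays within capacity, so 6 is optimal.

6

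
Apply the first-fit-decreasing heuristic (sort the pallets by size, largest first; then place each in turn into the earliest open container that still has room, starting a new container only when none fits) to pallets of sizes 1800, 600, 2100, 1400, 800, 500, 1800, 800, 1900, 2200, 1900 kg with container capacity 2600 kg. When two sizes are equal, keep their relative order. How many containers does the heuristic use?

Sorted descending: 2200, 2100, 1900, 1900, 1800, 1800, 1400, 800, 800, 600, 500.
  2200 → container 1 (new)  [load 2200/2600]
  2100 → container 2 (new)  [load 2100/2600]
  1900 → container 3 (new)  [load 1900/2600]
  1900 → container 4 (new)  [load 1900/2600]
  1800 → container 5 (new)  [load 1800/2600]
  1800 → container 6 (new)  [load 1800/2600]
  1400 → container 7 (new)  [load 1400/2600]
  800 → container 5  [load 2600/2600]
  800 → container 6  [load 2600/2600]
  600 → container 3  [load 2500/2600]
  500 → container 2  [load 2600/2600]
7 containers opened.

7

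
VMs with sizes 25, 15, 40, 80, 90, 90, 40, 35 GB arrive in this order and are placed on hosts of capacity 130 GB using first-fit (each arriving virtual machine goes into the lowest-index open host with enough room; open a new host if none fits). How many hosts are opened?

  25 → host 1 (new)  [load 25/130]
  15 → host 1  [load 40/130]
  40 → host 1  [load 80/130]
  80 → host 2 (new)  [load 80/130]
  90 → host 3 (new)  [load 90/130]
  90 → host 4 (new)  [load 90/130]
  40 → host 1  [load 120/130]
  35 → host 2  [load 115/130]
4 hosts opened.

4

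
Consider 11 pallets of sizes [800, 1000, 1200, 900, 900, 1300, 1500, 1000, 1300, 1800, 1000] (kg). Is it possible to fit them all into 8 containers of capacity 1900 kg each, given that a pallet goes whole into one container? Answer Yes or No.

Yes

A valid assignment using 8 containers:
  container 1: 1800 = 1800
  container 2: 1500 = 1500
  container 3: 1300 = 1300
  container 4: 1300 = 1300
  container 5: 1200 = 1200
  container 6: 1000 + 900 = 1900
  container 7: 1000 + 900 = 1900
  container 8: 1000 + 800 = 1800
Every load is within 1900 kg, so 8 containers suffice.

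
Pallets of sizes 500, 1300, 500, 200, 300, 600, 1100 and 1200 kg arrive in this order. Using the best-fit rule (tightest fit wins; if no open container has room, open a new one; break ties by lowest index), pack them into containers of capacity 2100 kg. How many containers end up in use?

  500 → container 1 (new)  [load 500/2100]
  1300 → container 1  [load 1800/2100]
  500 → container 2 (new)  [load 500/2100]
  200 → container 1  [load 2000/2100]
  300 → container 2  [load 800/2100]
  600 → container 2  [load 1400/2100]
  1100 → container 3 (new)  [load 1100/2100]
  1200 → container 4 (new)  [load 1200/2100]
4 containers opened.

4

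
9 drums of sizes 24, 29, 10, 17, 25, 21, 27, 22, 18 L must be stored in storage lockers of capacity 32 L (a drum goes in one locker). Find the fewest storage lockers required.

8

Total = 29 + 27 + 25 + 24 + 22 + 21 + 18 + 17 + 10 = 193 L.
Lower bound: ⌈193/32⌉ = 7 storage lockers.
Also, 8 drums each exceed 16 L, and no two of those can share a locker, so at least 8 storage lockers are needed.
A packing using 8 storage lockers:
  locker 1: 29 = 29
  locker 2: 27 = 27
  locker 3: 25 = 25
  locker 4: 24 = 24
  locker 5: 22 + 10 = 32
  locker 6: 21 = 21
  locker 7: 18 = 18
  locker 8: 17 = 17
This matches the lower bound, so 8 is optimal.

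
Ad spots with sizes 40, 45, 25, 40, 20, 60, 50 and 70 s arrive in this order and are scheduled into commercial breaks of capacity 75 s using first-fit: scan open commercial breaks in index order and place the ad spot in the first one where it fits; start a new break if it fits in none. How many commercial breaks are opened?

  40 → break 1 (new)  [load 40/75]
  45 → break 2 (new)  [load 45/75]
  25 → break 1  [load 65/75]
  40 → break 3 (new)  [load 40/75]
  20 → break 2  [load 65/75]
  60 → break 4 (new)  [load 60/75]
  50 → break 5 (new)  [load 50/75]
  70 → break 6 (new)  [load 70/75]
6 commercial breaks opened.

6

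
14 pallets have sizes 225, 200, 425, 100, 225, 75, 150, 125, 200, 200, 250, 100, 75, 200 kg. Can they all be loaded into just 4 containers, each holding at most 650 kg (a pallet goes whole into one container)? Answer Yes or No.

A valid assignment using 4 containers:
  container 1: 425 + 225 = 650
  container 2: 250 + 225 + 100 + 75 = 650
  container 3: 200 + 200 + 200 = 600
  container 4: 200 + 150 + 125 + 100 + 75 = 650
Every load is within 650 kg, so 4 containers suffice.

Yes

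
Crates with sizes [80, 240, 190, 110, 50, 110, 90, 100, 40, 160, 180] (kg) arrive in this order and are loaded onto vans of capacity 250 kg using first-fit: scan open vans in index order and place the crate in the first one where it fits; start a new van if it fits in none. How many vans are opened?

  80 → van 1 (new)  [load 80/250]
  240 → van 2 (new)  [load 240/250]
  190 → van 3 (new)  [load 190/250]
  110 → van 1  [load 190/250]
  50 → van 1  [load 240/250]
  110 → van 4 (new)  [load 110/250]
  90 → van 4  [load 200/250]
  100 → van 5 (new)  [load 100/250]
  40 → van 3  [load 230/250]
  160 → van 6 (new)  [load 160/250]
  180 → van 7 (new)  [load 180/250]
7 vans opened.

7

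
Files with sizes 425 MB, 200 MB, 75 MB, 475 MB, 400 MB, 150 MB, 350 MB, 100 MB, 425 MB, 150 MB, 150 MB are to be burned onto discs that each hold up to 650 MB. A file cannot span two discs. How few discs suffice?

5

Total = 475 + 425 + 425 + 400 + 350 + 200 + 150 + 150 + 150 + 100 + 75 = 2900 MB.
Lower bound: ⌈2900/650⌉ = 5 discs.
A packing using 5 discs:
  disc 1: 475 + 150 = 625
  disc 2: 425 + 200 = 625
  disc 3: 425 + 150 + 75 = 650
  disc 4: 400 + 150 + 100 = 650
  disc 5: 350 = 350
This matches the lower bound, so 5 is optimal.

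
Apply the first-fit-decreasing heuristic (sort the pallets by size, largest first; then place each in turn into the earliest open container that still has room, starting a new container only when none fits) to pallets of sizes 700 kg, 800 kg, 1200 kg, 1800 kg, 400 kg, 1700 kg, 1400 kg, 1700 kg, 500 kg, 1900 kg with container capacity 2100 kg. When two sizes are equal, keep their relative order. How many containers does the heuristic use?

7

Sorted descending: 1900, 1800, 1700, 1700, 1400, 1200, 800, 700, 500, 400.
  1900 → container 1 (new)  [load 1900/2100]
  1800 → container 2 (new)  [load 1800/2100]
  1700 → container 3 (new)  [load 1700/2100]
  1700 → container 4 (new)  [load 1700/2100]
  1400 → container 5 (new)  [load 1400/2100]
  1200 → container 6 (new)  [load 1200/2100]
  800 → container 6  [load 2000/2100]
  700 → container 5  [load 2100/2100]
  500 → container 7 (new)  [load 500/2100]
  400 → container 3  [load 2100/2100]
7 containers opened.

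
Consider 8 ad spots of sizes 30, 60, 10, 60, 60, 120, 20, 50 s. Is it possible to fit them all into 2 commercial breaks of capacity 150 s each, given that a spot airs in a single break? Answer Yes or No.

Total = 410 s; ⌈410/150⌉ = 3.
At least 3 commercial breaks are required, but only 2 are allowed.

No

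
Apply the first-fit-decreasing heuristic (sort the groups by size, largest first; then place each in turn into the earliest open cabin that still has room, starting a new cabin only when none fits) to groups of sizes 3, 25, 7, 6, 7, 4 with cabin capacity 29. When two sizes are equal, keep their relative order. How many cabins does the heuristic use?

2

Sorted descending: 25, 7, 7, 6, 4, 3.
  25 → cabin 1 (new)  [load 25/29]
  7 → cabin 2 (new)  [load 7/29]
  7 → cabin 2  [load 14/29]
  6 → cabin 2  [load 20/29]
  4 → cabin 1  [load 29/29]
  3 → cabin 2  [load 23/29]
2 cabins opened.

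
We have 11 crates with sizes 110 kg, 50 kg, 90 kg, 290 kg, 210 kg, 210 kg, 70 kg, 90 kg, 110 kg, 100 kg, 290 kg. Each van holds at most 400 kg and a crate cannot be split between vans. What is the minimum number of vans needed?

Total = 290 + 290 + 210 + 210 + 110 + 110 + 100 + 90 + 90 + 70 + 50 = 1620 kg.
Lower bound: ⌈1620/400⌉ = 5 vans.
A packing using 5 vans:
  van 1: 290 + 110 = 400
  van 2: 290 + 110 = 400
  van 3: 210 + 100 + 90 = 400
  van 4: 210 + 90 + 70 = 370
  van 5: 50 = 50
This matches the lower bound, so 5 is optimal.

5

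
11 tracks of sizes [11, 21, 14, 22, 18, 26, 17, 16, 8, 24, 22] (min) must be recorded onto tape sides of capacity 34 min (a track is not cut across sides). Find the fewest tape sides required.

Total = 26 + 24 + 22 + 22 + 21 + 18 + 17 + 16 + 14 + 11 + 8 = 199 min.
Lower bound: ⌈199/34⌉ = 6 tape sides.
A packing using 7 tape sides:
  side 1: 26 + 8 = 34
  side 2: 24 = 24
  side 3: 22 + 11 = 33
  side 4: 22 = 22
  side 5: 21 = 21
  side 6: 18 + 16 = 34
  side 7: 17 + 14 = 31
No arrangement into 6 tape sides stays within capacity, so 7 is optimal.

7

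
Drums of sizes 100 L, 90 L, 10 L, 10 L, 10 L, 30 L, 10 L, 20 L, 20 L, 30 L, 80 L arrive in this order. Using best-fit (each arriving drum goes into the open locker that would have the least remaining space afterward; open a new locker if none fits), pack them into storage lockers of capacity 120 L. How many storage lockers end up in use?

4

  100 → locker 1 (new)  [load 100/120]
  90 → locker 2 (new)  [load 90/120]
  10 → locker 1  [load 110/120]
  10 → locker 1  [load 120/120]
  10 → locker 2  [load 100/120]
  30 → locker 3 (new)  [load 30/120]
  10 → locker 2  [load 110/120]
  20 → locker 3  [load 50/120]
  20 → locker 3  [load 70/120]
  30 → locker 3  [load 100/120]
  80 → locker 4 (new)  [load 80/120]
4 storage lockers opened.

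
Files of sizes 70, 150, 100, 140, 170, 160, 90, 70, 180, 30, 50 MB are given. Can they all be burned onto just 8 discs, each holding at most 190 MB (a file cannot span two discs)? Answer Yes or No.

A valid assignment using 7 discs:
  disc 1: 180 = 180
  disc 2: 170 = 170
  disc 3: 160 + 30 = 190
  disc 4: 150 = 150
  disc 5: 140 + 50 = 190
  disc 6: 100 + 90 = 190
  disc 7: 70 + 70 = 140
That uses only 7 ≤ 8, so 8 discs are enough.

Yes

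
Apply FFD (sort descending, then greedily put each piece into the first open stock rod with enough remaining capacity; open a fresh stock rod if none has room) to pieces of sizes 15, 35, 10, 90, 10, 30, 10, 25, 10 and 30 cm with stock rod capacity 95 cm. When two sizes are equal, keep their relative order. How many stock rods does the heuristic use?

3

Sorted descending: 90, 35, 30, 30, 25, 15, 10, 10, 10, 10.
  90 → stock rod 1 (new)  [load 90/95]
  35 → stock rod 2 (new)  [load 35/95]
  30 → stock rod 2  [load 65/95]
  30 → stock rod 2  [load 95/95]
  25 → stock rod 3 (new)  [load 25/95]
  15 → stock rod 3  [load 40/95]
  10 → stock rod 3  [load 50/95]
  10 → stock rod 3  [load 60/95]
  10 → stock rod 3  [load 70/95]
  10 → stock rod 3  [load 80/95]
3 stock rods opened.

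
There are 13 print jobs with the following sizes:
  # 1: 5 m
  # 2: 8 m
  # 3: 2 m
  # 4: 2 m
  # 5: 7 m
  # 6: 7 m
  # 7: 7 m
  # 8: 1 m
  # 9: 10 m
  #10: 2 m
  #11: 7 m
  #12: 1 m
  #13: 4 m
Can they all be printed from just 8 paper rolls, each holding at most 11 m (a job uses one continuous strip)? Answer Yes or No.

A valid assignment using 7 paper rolls:
  roll 1: 10 + 1 = 11
  roll 2: 8 + 2 + 1 = 11
  roll 3: 7 + 4 = 11
  roll 4: 7 + 2 + 2 = 11
  roll 5: 7 = 7
  roll 6: 7 = 7
  roll 7: 5 = 5
That uses only 7 ≤ 8, so 8 paper rolls are enough.

Yes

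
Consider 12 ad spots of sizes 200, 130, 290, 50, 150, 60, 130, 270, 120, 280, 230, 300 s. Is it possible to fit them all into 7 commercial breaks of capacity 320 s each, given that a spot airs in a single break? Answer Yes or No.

No

Total = 2210 s; ⌈2210/320⌉ = 7.
The bound of 7 does not rule out 7, but exhaustive search shows no assignment into 7 commercial breaks of capacity 320 s exists — the minimum is 8.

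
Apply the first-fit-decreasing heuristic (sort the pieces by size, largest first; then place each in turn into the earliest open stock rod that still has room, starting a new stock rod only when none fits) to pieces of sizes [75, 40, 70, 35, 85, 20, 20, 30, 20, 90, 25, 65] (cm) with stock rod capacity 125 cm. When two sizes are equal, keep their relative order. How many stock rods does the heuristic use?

Sorted descending: 90, 85, 75, 70, 65, 40, 35, 30, 25, 20, 20, 20.
  90 → stock rod 1 (new)  [load 90/125]
  85 → stock rod 2 (new)  [load 85/125]
  75 → stock rod 3 (new)  [load 75/125]
  70 → stock rod 4 (new)  [load 70/125]
  65 → stock rod 5 (new)  [load 65/125]
  40 → stock rod 2  [load 125/125]
  35 → stock rod 1  [load 125/125]
  30 → stock rod 3  [load 105/125]
  25 → stock rod 4  [load 95/125]
  20 → stock rod 3  [load 125/125]
  20 → stock rod 4  [load 115/125]
  20 → stock rod 5  [load 85/125]
5 stock rods opened.

5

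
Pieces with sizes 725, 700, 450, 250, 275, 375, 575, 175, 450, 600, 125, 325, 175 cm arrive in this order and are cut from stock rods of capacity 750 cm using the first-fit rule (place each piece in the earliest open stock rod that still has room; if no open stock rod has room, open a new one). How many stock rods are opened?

  725 → stock rod 1 (new)  [load 725/750]
  700 → stock rod 2 (new)  [load 700/750]
  450 → stock rod 3 (new)  [load 450/750]
  250 → stock rod 3  [load 700/750]
  275 → stock rod 4 (new)  [load 275/750]
  375 → stock rod 4  [load 650/750]
  575 → stock rod 5 (new)  [load 575/750]
  175 → stock rod 5  [load 750/750]
  450 → stock rod 6 (new)  [load 450/750]
  600 → stock rod 7 (new)  [load 600/750]
  125 → stock rod 6  [load 575/750]
  325 → stock rod 8 (new)  [load 325/750]
  175 → stock rod 6  [load 750/750]
8 stock rods opened.

8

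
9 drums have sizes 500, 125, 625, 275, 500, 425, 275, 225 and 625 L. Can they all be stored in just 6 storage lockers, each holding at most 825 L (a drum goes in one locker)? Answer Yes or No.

Yes

A valid assignment using 5 storage lockers:
  locker 1: 625 + 125 = 750
  locker 2: 625 = 625
  locker 3: 500 + 275 = 775
  locker 4: 500 + 275 = 775
  locker 5: 425 + 225 = 650
That uses only 5 ≤ 6, so 6 storage lockers are enough.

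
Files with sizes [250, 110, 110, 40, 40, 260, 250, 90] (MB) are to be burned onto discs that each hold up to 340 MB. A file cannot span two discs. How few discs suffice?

Total = 260 + 250 + 250 + 110 + 110 + 90 + 40 + 40 = 1150 MB.
Lower bound: ⌈1150/340⌉ = 4 discs.
A packing using 4 discs:
  disc 1: 260 + 40 + 40 = 340
  disc 2: 250 + 90 = 340
  disc 3: 250 = 250
  disc 4: 110 + 110 = 220
This matches the lower bound, so 4 is optimal.

4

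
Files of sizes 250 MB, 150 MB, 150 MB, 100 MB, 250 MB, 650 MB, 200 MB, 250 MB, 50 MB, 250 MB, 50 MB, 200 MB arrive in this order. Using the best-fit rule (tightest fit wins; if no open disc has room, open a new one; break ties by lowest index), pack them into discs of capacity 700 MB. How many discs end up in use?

4

  250 → disc 1 (new)  [load 250/700]
  150 → disc 1  [load 400/700]
  150 → disc 1  [load 550/700]
  100 → disc 1  [load 650/700]
  250 → disc 2 (new)  [load 250/700]
  650 → disc 3 (new)  [load 650/700]
  200 → disc 2  [load 450/700]
  250 → disc 2  [load 700/700]
  50 → disc 1  [load 700/700]
  250 → disc 4 (new)  [load 250/700]
  50 → disc 3  [load 700/700]
  200 → disc 4  [load 450/700]
4 discs opened.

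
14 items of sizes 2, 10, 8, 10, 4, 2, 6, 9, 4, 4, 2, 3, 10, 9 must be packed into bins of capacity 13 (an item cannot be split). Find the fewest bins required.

Total = 10 + 10 + 10 + 9 + 9 + 8 + 6 + 4 + 4 + 4 + 3 + 2 + 2 + 2 = 83.
Lower bound: ⌈83/13⌉ = 7 bins.
A packing using 7 bins:
  bin 1: 10 + 3 = 13
  bin 2: 10 + 2 = 12
  bin 3: 10 + 2 = 12
  bin 4: 9 + 4 = 13
  bin 5: 9 + 4 = 13
  bin 6: 8 + 4 = 12
  bin 7: 6 + 2 = 8
This matches the lower bound, so 7 is optimal.

7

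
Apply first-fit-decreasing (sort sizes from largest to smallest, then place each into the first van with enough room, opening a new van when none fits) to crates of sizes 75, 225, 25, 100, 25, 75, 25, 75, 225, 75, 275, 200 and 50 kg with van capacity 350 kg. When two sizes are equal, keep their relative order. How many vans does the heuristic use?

Sorted descending: 275, 225, 225, 200, 100, 75, 75, 75, 75, 50, 25, 25, 25.
  275 → van 1 (new)  [load 275/350]
  225 → van 2 (new)  [load 225/350]
  225 → van 3 (new)  [load 225/350]
  200 → van 4 (new)  [load 200/350]
  100 → van 2  [load 325/350]
  75 → van 1  [load 350/350]
  75 → van 3  [load 300/350]
  75 → van 4  [load 275/350]
  75 → van 4  [load 350/350]
  50 → van 3  [load 350/350]
  25 → van 2  [load 350/350]
  25 → van 5 (new)  [load 25/350]
  25 → van 5  [load 50/350]
5 vans opened.

5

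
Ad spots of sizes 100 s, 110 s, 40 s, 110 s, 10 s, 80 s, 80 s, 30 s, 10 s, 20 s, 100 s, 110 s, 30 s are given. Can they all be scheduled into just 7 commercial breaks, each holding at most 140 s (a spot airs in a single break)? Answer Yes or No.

A valid assignment using 7 commercial breaks:
  break 1: 110 + 30 = 140
  break 2: 110 + 30 = 140
  break 3: 110 + 20 + 10 = 140
  break 4: 100 + 40 = 140
  break 5: 100 + 10 = 110
  break 6: 80 = 80
  break 7: 80 = 80
Every load is within 140 s, so 7 commercial breaks suffice.

Yes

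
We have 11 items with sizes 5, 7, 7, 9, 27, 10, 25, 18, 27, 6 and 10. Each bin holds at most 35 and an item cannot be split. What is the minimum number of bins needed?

Total = 27 + 27 + 25 + 18 + 10 + 10 + 9 + 7 + 7 + 6 + 5 = 151.
Lower bound: ⌈151/35⌉ = 5 bins.
A packing using 5 bins:
  bin 1: 27 + 7 = 34
  bin 2: 27 + 7 = 34
  bin 3: 25 + 10 = 35
  bin 4: 18 + 10 + 6 = 34
  bin 5: 9 + 5 = 14
This matches the lower bound, so 5 is optimal.

5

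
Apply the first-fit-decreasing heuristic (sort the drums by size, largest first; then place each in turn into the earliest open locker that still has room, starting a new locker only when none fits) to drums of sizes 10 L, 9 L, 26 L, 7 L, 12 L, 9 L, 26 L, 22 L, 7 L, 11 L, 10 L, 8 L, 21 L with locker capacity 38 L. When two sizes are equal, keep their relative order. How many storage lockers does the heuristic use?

Sorted descending: 26, 26, 22, 21, 12, 11, 10, 10, 9, 9, 8, 7, 7.
  26 → locker 1 (new)  [load 26/38]
  26 → locker 2 (new)  [load 26/38]
  22 → locker 3 (new)  [load 22/38]
  21 → locker 4 (new)  [load 21/38]
  12 → locker 1  [load 38/38]
  11 → locker 2  [load 37/38]
  10 → locker 3  [load 32/38]
  10 → locker 4  [load 31/38]
  9 → locker 5 (new)  [load 9/38]
  9 → locker 5  [load 18/38]
  8 → locker 5  [load 26/38]
  7 → locker 4  [load 38/38]
  7 → locker 5  [load 33/38]
5 storage lockers opened.

5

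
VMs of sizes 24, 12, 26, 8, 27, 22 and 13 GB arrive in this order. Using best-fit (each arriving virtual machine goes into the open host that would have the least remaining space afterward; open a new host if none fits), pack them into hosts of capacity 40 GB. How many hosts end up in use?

4

  24 → host 1 (new)  [load 24/40]
  12 → host 1  [load 36/40]
  26 → host 2 (new)  [load 26/40]
  8 → host 2  [load 34/40]
  27 → host 3 (new)  [load 27/40]
  22 → host 4 (new)  [load 22/40]
  13 → host 3  [load 40/40]
4 hosts opened.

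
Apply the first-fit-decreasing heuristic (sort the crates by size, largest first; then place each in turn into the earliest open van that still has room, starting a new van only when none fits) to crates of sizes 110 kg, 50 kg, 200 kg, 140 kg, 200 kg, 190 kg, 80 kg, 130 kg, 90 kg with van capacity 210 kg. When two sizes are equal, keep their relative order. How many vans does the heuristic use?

6

Sorted descending: 200, 200, 190, 140, 130, 110, 90, 80, 50.
  200 → van 1 (new)  [load 200/210]
  200 → van 2 (new)  [load 200/210]
  190 → van 3 (new)  [load 190/210]
  140 → van 4 (new)  [load 140/210]
  130 → van 5 (new)  [load 130/210]
  110 → van 6 (new)  [load 110/210]
  90 → van 6  [load 200/210]
  80 → van 5  [load 210/210]
  50 → van 4  [load 190/210]
6 vans opened.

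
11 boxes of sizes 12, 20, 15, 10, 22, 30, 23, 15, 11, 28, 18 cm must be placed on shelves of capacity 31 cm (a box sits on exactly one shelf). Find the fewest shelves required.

8

Total = 30 + 28 + 23 + 22 + 20 + 18 + 15 + 15 + 12 + 11 + 10 = 204 cm.
Lower bound: ⌈204/31⌉ = 7 shelves.
A packing using 8 shelves:
  shelf 1: 30 = 30
  shelf 2: 28 = 28
  shelf 3: 23 = 23
  shelf 4: 22 = 22
  shelf 5: 20 + 11 = 31
  shelf 6: 18 + 12 = 30
  shelf 7: 15 + 15 = 30
  shelf 8: 10 = 10
No arrangement into 7 shelves stays within capacity, so 8 is optimal.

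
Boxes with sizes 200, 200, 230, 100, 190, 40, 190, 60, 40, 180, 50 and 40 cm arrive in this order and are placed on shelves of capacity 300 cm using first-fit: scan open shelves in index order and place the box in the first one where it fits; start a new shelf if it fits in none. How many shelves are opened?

  200 → shelf 1 (new)  [load 200/300]
  200 → shelf 2 (new)  [load 200/300]
  230 → shelf 3 (new)  [load 230/300]
  100 → shelf 1  [load 300/300]
  190 → shelf 4 (new)  [load 190/300]
  40 → shelf 2  [load 240/300]
  190 → shelf 5 (new)  [load 190/300]
  60 → shelf 2  [load 300/300]
  40 → shelf 3  [load 270/300]
  180 → shelf 6 (new)  [load 180/300]
  50 → shelf 4  [load 240/300]
  40 → shelf 4  [load 280/300]
6 shelves opened.

6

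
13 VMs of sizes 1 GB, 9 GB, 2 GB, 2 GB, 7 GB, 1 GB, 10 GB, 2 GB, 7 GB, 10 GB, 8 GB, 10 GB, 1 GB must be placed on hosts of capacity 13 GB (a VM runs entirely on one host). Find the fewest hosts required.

7

Total = 10 + 10 + 10 + 9 + 8 + 7 + 7 + 2 + 2 + 2 + 1 + 1 + 1 = 70 GB.
Lower bound: ⌈70/13⌉ = 6 hosts.
Also, 7 VMs each exceed 13/2 GB, and no two of those can share a host, so at least 7 hosts are needed.
A packing using 7 hosts:
  host 1: 10 + 2 + 1 = 13
  host 2: 10 + 2 + 1 = 13
  host 3: 10 + 2 + 1 = 13
  host 4: 9 = 9
  host 5: 8 = 8
  host 6: 7 = 7
  host 7: 7 = 7
This matches the lower bound, so 7 is optimal.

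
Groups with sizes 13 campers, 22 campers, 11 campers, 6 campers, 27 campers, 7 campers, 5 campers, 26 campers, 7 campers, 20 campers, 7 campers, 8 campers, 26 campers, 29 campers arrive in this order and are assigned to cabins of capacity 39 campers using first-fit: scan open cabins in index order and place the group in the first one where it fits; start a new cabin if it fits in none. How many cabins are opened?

7

  13 → cabin 1 (new)  [load 13/39]
  22 → cabin 1  [load 35/39]
  11 → cabin 2 (new)  [load 11/39]
  6 → cabin 2  [load 17/39]
  27 → cabin 3 (new)  [load 27/39]
  7 → cabin 2  [load 24/39]
  5 → cabin 2  [load 29/39]
  26 → cabin 4 (new)  [load 26/39]
  7 → cabin 2  [load 36/39]
  20 → cabin 5 (new)  [load 20/39]
  7 → cabin 3  [load 34/39]
  8 → cabin 4  [load 34/39]
  26 → cabin 6 (new)  [load 26/39]
  29 → cabin 7 (new)  [load 29/39]
7 cabins opened.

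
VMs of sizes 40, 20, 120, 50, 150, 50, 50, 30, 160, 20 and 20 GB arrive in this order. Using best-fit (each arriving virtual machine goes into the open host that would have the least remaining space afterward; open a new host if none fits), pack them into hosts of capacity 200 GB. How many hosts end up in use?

4

  40 → host 1 (new)  [load 40/200]
  20 → host 1  [load 60/200]
  120 → host 1  [load 180/200]
  50 → host 2 (new)  [load 50/200]
  150 → host 2  [load 200/200]
  50 → host 3 (new)  [load 50/200]
  50 → host 3  [load 100/200]
  30 → host 3  [load 130/200]
  160 → host 4 (new)  [load 160/200]
  20 → host 1  [load 200/200]
  20 → host 4  [load 180/200]
4 hosts opened.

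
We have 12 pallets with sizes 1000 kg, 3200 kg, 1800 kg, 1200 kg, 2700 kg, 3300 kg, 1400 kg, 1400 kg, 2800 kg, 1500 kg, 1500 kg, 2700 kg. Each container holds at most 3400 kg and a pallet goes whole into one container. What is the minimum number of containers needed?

Total = 3300 + 3200 + 2800 + 2700 + 2700 + 1800 + 1500 + 1500 + 1400 + 1400 + 1200 + 1000 = 24500 kg.
Lower bound: ⌈24500/3400⌉ = 8 containers.
A packing using 9 containers:
  container 1: 3300 = 3300
  container 2: 3200 = 3200
  container 3: 2800 = 2800
  container 4: 2700 = 2700
  container 5: 2700 = 2700
  container 6: 1800 + 1500 = 3300
  container 7: 1500 + 1400 = 2900
  container 8: 1400 + 1200 = 2600
  container 9: 1000 = 1000
No arrangement into 8 containers stays within capacity, so 9 is optimal.

9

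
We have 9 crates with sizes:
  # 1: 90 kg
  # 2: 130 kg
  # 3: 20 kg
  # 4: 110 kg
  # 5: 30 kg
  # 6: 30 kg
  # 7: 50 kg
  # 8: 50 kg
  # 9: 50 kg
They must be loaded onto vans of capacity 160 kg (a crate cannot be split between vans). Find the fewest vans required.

4

Total = 130 + 110 + 90 + 50 + 50 + 50 + 30 + 30 + 20 = 560 kg.
Lower bound: ⌈560/160⌉ = 4 vans.
A packing using 4 vans:
  van 1: 130 + 30 = 160
  van 2: 110 + 50 = 160
  van 3: 90 + 50 + 20 = 160
  van 4: 50 + 30 = 80
This matches the lower bound, so 4 is optimal.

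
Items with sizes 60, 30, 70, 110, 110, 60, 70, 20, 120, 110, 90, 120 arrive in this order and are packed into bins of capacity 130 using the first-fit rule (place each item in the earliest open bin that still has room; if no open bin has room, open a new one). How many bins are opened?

  60 → bin 1 (new)  [load 60/130]
  30 → bin 1  [load 90/130]
  70 → bin 2 (new)  [load 70/130]
  110 → bin 3 (new)  [load 110/130]
  110 → bin 4 (new)  [load 110/130]
  60 → bin 2  [load 130/130]
  70 → bin 5 (new)  [load 70/130]
  20 → bin 1  [load 110/130]
  120 → bin 6 (new)  [load 120/130]
  110 → bin 7 (new)  [load 110/130]
  90 → bin 8 (new)  [load 90/130]
  120 → bin 9 (new)  [load 120/130]
9 bins opened.

9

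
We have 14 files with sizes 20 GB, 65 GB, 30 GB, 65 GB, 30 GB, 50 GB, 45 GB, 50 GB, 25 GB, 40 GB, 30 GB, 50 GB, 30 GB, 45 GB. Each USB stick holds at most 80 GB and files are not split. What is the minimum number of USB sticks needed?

Total = 65 + 65 + 50 + 50 + 50 + 45 + 45 + 40 + 30 + 30 + 30 + 30 + 25 + 20 = 575 GB.
Lower bound: ⌈575/80⌉ = 8 USB sticks.
A packing using 8 USB sticks:
  USB stick 1: 65 = 65
  USB stick 2: 65 = 65
  USB stick 3: 50 + 30 = 80
  USB stick 4: 50 + 30 = 80
  USB stick 5: 50 + 30 = 80
  USB stick 6: 45 + 30 = 75
  USB stick 7: 45 + 25 = 70
  USB stick 8: 40 + 20 = 60
This matches the lower bound, so 8 is optimal.

8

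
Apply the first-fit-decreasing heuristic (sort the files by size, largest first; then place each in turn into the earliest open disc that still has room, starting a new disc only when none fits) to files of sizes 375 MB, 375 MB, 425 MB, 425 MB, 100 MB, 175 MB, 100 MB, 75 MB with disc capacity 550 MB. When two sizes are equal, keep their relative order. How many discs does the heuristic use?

4

Sorted descending: 425, 425, 375, 375, 175, 100, 100, 75.
  425 → disc 1 (new)  [load 425/550]
  425 → disc 2 (new)  [load 425/550]
  375 → disc 3 (new)  [load 375/550]
  375 → disc 4 (new)  [load 375/550]
  175 → disc 3  [load 550/550]
  100 → disc 1  [load 525/550]
  100 → disc 2  [load 525/550]
  75 → disc 4  [load 450/550]
4 discs opened.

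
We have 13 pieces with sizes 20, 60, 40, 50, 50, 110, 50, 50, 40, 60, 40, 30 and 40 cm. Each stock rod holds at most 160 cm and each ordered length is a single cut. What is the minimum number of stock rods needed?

4

Total = 110 + 60 + 60 + 50 + 50 + 50 + 50 + 40 + 40 + 40 + 40 + 30 + 20 = 640 cm.
Lower bound: ⌈640/160⌉ = 4 stock rods.
A packing using 4 stock rods:
  stock rod 1: 110 + 50 = 160
  stock rod 2: 60 + 60 + 40 = 160
  stock rod 3: 50 + 50 + 40 + 20 = 160
  stock rod 4: 50 + 40 + 40 + 30 = 160
This matches the lower bound, so 4 is optimal.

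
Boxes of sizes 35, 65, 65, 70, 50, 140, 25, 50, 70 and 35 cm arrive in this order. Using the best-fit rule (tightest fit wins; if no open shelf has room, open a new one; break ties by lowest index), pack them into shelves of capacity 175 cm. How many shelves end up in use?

4

  35 → shelf 1 (new)  [load 35/175]
  65 → shelf 1  [load 100/175]
  65 → shelf 1  [load 165/175]
  70 → shelf 2 (new)  [load 70/175]
  50 → shelf 2  [load 120/175]
  140 → shelf 3 (new)  [load 140/175]
  25 → shelf 3  [load 165/175]
  50 → shelf 2  [load 170/175]
  70 → shelf 4 (new)  [load 70/175]
  35 → shelf 4  [load 105/175]
4 shelves opened.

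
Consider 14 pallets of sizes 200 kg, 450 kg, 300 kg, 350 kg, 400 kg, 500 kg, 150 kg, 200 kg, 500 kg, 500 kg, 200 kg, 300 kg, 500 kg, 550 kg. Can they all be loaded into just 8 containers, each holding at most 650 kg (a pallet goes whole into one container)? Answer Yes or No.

No

Total = 5100 kg; ⌈5100/650⌉ = 8.
The bound of 8 does not rule out 8, but exhaustive search shows no assignment into 8 containers of capacity 650 kg exists — the minimum is 9.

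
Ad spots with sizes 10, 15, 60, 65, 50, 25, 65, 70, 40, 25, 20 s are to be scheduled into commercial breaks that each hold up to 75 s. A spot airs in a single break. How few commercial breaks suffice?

7

Total = 70 + 65 + 65 + 60 + 50 + 40 + 25 + 25 + 20 + 15 + 10 = 445 s.
Lower bound: ⌈445/75⌉ = 6 commercial breaks.
A packing using 7 commercial breaks:
  break 1: 70 = 70
  break 2: 65 + 10 = 75
  break 3: 65 = 65
  break 4: 60 + 15 = 75
  break 5: 50 + 25 = 75
  break 6: 40 + 25 = 65
  break 7: 20 = 20
No arrangement into 6 commercial breaks stays within capacity, so 7 is optimal.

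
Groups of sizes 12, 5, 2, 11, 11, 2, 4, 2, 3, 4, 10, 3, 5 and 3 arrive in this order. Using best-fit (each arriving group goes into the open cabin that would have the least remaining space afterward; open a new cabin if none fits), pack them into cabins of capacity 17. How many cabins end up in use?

5

  12 → cabin 1 (new)  [load 12/17]
  5 → cabin 1  [load 17/17]
  2 → cabin 2 (new)  [load 2/17]
  11 → cabin 2  [load 13/17]
  11 → cabin 3 (new)  [load 11/17]
  2 → cabin 2  [load 15/17]
  4 → cabin 3  [load 15/17]
  2 → cabin 2  [load 17/17]
  3 → cabin 4 (new)  [load 3/17]
  4 → cabin 4  [load 7/17]
  10 → cabin 4  [load 17/17]
  3 → cabin 5 (new)  [load 3/17]
  5 → cabin 5  [load 8/17]
  3 → cabin 5  [load 11/17]
5 cabins opened.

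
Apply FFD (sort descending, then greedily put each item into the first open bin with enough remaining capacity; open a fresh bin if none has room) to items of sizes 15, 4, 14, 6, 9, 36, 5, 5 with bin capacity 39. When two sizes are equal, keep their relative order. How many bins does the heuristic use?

3

Sorted descending: 36, 15, 14, 9, 6, 5, 5, 4.
  36 → bin 1 (new)  [load 36/39]
  15 → bin 2 (new)  [load 15/39]
  14 → bin 2  [load 29/39]
  9 → bin 2  [load 38/39]
  6 → bin 3 (new)  [load 6/39]
  5 → bin 3  [load 11/39]
  5 → bin 3  [load 16/39]
  4 → bin 3  [load 20/39]
3 bins opened.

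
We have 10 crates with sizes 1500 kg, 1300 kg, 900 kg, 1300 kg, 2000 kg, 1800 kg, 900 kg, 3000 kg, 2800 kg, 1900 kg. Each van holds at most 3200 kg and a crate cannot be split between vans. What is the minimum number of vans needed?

6

Total = 3000 + 2800 + 2000 + 1900 + 1800 + 1500 + 1300 + 1300 + 900 + 900 = 17400 kg.
Lower bound: ⌈17400/3200⌉ = 6 vans.
A packing using 6 vans:
  van 1: 3000 = 3000
  van 2: 2800 = 2800
  van 3: 2000 + 900 = 2900
  van 4: 1900 + 1300 = 3200
  van 5: 1800 + 1300 = 3100
  van 6: 1500 + 900 = 2400
This matches the lower bound, so 6 is optimal.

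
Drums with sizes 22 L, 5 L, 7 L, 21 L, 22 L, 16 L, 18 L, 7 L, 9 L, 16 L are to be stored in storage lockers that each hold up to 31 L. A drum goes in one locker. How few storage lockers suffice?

Total = 22 + 22 + 21 + 18 + 16 + 16 + 9 + 7 + 7 + 5 = 143 L.
Lower bound: ⌈143/31⌉ = 5 storage lockers.
Also, 6 drums each exceed 31/2 L, and no two of those can share a locker, so at least 6 storage lockers are needed.
A packing using 6 storage lockers:
  locker 1: 22 + 9 = 31
  locker 2: 22 + 7 = 29
  locker 3: 21 + 7 = 28
  locker 4: 18 + 5 = 23
  locker 5: 16 = 16
  locker 6: 16 = 16
This matches the lower bound, so 6 is optimal.

6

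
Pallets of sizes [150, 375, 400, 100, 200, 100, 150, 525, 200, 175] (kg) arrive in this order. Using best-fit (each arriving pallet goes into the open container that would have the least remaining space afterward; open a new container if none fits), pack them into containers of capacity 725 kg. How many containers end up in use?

  150 → container 1 (new)  [load 150/725]
  375 → container 1  [load 525/725]
  400 → container 2 (new)  [load 400/725]
  100 → container 1  [load 625/725]
  200 → container 2  [load 600/725]
  100 → container 1  [load 725/725]
  150 → container 3 (new)  [load 150/725]
  525 → container 3  [load 675/725]
  200 → container 4 (new)  [load 200/725]
  175 → container 4  [load 375/725]
4 containers opened.

4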